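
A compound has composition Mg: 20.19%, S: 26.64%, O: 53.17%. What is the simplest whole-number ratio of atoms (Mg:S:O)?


Assume 100 g of compound, divide each mass% by atomic mass to get moles, then normalize by the smallest to get a raw atom ratio.
Moles per 100 g: Mg: 20.19/24.305 = 0.8307, S: 26.64/32.065 = 0.8308, O: 53.17/15.999 = 3.3233
Raw ratio (divide by min = 0.8307): Mg: 1.0, S: 1.0, O: 4.001
Multiply by 1 to clear fractions: Mg: 1.0 ~= 1, S: 1.0 ~= 1, O: 4.001 ~= 4
Reduce by GCD to get the simplest whole-number ratio:

1:1:4


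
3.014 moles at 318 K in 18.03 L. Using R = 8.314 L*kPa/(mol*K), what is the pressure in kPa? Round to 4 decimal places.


PV = nRT, solve for P = nRT / V.
nRT = 3.014 * 8.314 * 318 = 7968.5699
P = 7968.5699 / 18.03
P = 441.9617249 kPa, rounded to 4 dp:

441.9617 kPa


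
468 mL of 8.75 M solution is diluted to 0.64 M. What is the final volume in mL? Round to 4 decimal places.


Dilution: M1*V1 = M2*V2, solve for V2.
V2 = M1*V1 / M2
V2 = 8.75 * 468 / 0.64
V2 = 4095.0 / 0.64
V2 = 6398.4375 mL, rounded to 4 dp:

6398.4375 mL


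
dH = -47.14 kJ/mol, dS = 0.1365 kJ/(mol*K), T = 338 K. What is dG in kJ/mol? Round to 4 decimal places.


Gibbs: dG = dH - T*dS (consistent units, dS already in kJ/(mol*K)).
T*dS = 338 * 0.1365 = 46.137
dG = -47.14 - (46.137)
dG = -93.277 kJ/mol, rounded to 4 dp:

-93.2770 kJ/mol


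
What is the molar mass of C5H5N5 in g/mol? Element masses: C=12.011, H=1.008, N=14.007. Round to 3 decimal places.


M = sum(count * atomic_mass) over atoms.
M = 5*12.011 + 5*1.008 + 5*14.007
M = 60.055 + 5.04 + 70.035
M = 135.13 g/mol, rounded to 3 dp:

135.130 g/mol


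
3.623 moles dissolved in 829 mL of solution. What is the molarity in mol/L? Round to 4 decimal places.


Convert volume to liters: V_L = V_mL / 1000.
V_L = 829 / 1000 = 0.829 L
M = n / V_L = 3.623 / 0.829
M = 4.37032569 mol/L, rounded to 4 dp:

4.3703 mol/L


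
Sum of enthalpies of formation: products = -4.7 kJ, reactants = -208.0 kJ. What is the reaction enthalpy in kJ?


dH_rxn = sum(dH_f products) - sum(dH_f reactants)
dH_rxn = -4.7 - (-208.0)
dH_rxn = 203.3 kJ:

203.30 kJ


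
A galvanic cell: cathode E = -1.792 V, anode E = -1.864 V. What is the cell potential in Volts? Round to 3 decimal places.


Standard cell potential: E_cell = E_cathode - E_anode.
E_cell = -1.792 - (-1.864)
E_cell = 0.072 V, rounded to 3 dp:

0.072 V


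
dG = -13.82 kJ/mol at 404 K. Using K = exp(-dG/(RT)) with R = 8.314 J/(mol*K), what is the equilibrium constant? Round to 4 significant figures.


dG is in kJ/mol; multiply by 1000 to match R in J/(mol*K).
RT = 8.314 * 404 = 3358.856 J/mol
exponent = -dG*1000 / (RT) = -(-13.82*1000) / 3358.856 = 4.11449613
K = exp(4.11449613)
K = 61.221359, rounded to 4 significant figures:

61.22


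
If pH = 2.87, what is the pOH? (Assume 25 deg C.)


At 25 deg C, pH + pOH = 14.
pOH = 14 - pH = 14 - 2.87
pOH = 11.13:

11.13


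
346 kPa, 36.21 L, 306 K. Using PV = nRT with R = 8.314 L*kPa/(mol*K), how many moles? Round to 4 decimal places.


PV = nRT, solve for n = PV / (RT).
PV = 346 * 36.21 = 12528.66
RT = 8.314 * 306 = 2544.084
n = 12528.66 / 2544.084
n = 4.92462513 mol, rounded to 4 dp:

4.9246 mol


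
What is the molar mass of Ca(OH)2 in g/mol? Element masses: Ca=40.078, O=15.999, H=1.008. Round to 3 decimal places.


M = sum(count * atomic_mass) over atoms.
M = 1*40.078 + 2*15.999 + 2*1.008
M = 40.078 + 31.998 + 2.016
M = 74.092 g/mol, rounded to 3 dp:

74.092 g/mol


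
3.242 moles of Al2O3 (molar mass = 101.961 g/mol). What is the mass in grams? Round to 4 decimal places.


mass = n * M
mass = 3.242 * 101.961
mass = 330.557562 g, rounded to 4 dp:

330.5576 g


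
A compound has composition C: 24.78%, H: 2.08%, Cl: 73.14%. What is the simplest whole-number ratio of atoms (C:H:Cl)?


Assume 100 g of compound, divide each mass% by atomic mass to get moles, then normalize by the smallest to get a raw atom ratio.
Moles per 100 g: C: 24.78/12.011 = 2.0631, H: 2.08/1.008 = 2.0635, Cl: 73.14/35.453 = 2.063
Raw ratio (divide by min = 2.063): C: 1.0, H: 1.0, Cl: 1.0
Multiply by 1 to clear fractions: C: 1.0 ~= 1, H: 1.0 ~= 1, Cl: 1.0 ~= 1
Reduce by GCD to get the simplest whole-number ratio:

1:1:1


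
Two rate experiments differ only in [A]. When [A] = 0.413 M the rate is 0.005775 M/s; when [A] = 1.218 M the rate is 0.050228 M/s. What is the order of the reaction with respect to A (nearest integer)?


Rate is proportional to [A]^n, so rate2/rate1 = ([A]2/[A]1)^n. Take logs to solve for n.
rate2/rate1 = 0.050228 / 0.005775 = 8.6975
[A]2/[A]1 = 1.218 / 0.413 = 2.9492
n = ln(8.6975) / ln(2.9492) = 2.0
Nearest integer order:

2


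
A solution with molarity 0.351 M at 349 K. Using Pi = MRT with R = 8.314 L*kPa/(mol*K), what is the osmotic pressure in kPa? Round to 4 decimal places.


Osmotic pressure (van't Hoff): Pi = M*R*T.
RT = 8.314 * 349 = 2901.586
Pi = 0.351 * 2901.586
Pi = 1018.456686 kPa, rounded to 4 dp:

1018.4567 kPa


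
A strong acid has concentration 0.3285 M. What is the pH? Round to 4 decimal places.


A strong acid dissociates completely, so [H+] equals the given concentration.
pH = -log10([H+]) = -log10(0.3285)
pH = 0.48346463, rounded to 4 dp:

0.4835


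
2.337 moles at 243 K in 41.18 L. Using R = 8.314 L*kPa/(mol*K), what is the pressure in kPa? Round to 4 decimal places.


PV = nRT, solve for P = nRT / V.
nRT = 2.337 * 8.314 * 243 = 4721.4458
P = 4721.4458 / 41.18
P = 114.65385624 kPa, rounded to 4 dp:

114.6539 kPa


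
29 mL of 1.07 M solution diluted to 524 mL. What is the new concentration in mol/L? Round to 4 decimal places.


Dilution: M1*V1 = M2*V2, solve for M2.
M2 = M1*V1 / V2
M2 = 1.07 * 29 / 524
M2 = 31.03 / 524
M2 = 0.05921756 mol/L, rounded to 4 dp:

0.0592 mol/L


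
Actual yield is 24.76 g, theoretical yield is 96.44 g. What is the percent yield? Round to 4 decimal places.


% yield = 100 * actual / theoretical
% yield = 100 * 24.76 / 96.44
% yield = 25.67399419 %, rounded to 4 dp:

25.6740 %


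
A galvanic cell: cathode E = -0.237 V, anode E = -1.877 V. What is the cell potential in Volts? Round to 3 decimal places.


Standard cell potential: E_cell = E_cathode - E_anode.
E_cell = -0.237 - (-1.877)
E_cell = 1.64 V, rounded to 3 dp:

1.640 V


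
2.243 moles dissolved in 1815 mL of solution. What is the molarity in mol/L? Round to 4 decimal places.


Convert volume to liters: V_L = V_mL / 1000.
V_L = 1815 / 1000 = 1.815 L
M = n / V_L = 2.243 / 1.815
M = 1.23581267 mol/L, rounded to 4 dp:

1.2358 mol/L


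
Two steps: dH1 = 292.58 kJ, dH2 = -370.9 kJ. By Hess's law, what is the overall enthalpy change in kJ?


Hess's law: enthalpy is a state function, so add the step enthalpies.
dH_total = dH1 + dH2 = 292.58 + (-370.9)
dH_total = -78.32 kJ:

-78.32 kJ


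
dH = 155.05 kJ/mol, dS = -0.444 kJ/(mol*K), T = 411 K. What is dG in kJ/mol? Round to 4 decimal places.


Gibbs: dG = dH - T*dS (consistent units, dS already in kJ/(mol*K)).
T*dS = 411 * -0.444 = -182.484
dG = 155.05 - (-182.484)
dG = 337.534 kJ/mol, rounded to 4 dp:

337.5340 kJ/mol


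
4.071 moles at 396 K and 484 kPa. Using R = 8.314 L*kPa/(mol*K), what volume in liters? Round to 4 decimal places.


PV = nRT, solve for V = nRT / P.
nRT = 4.071 * 8.314 * 396 = 13403.1324
V = 13403.1324 / 484
V = 27.69242231 L, rounded to 4 dp:

27.6924 L


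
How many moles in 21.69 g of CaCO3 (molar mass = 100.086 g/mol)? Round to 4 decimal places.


n = mass / M
n = 21.69 / 100.086
n = 0.21671363 mol, rounded to 4 dp:

0.2167 mol


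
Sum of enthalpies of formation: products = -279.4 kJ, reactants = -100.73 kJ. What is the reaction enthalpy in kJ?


dH_rxn = sum(dH_f products) - sum(dH_f reactants)
dH_rxn = -279.4 - (-100.73)
dH_rxn = -178.67 kJ:

-178.67 kJ


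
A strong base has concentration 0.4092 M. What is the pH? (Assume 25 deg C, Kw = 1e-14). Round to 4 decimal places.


A strong base dissociates completely, so [OH-] equals the given concentration.
pOH = -log10([OH-]) = -log10(0.4092) = 0.388064
pH = 14 - pOH = 14 - 0.388064
pH = 13.611936, rounded to 4 dp:

13.6119


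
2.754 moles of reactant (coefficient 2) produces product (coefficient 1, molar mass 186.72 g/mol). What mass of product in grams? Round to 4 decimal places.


Use the coefficient ratio to convert reactant moles to product moles, then multiply by the product's molar mass.
moles_P = moles_R * (coeff_P / coeff_R) = 2.754 * (1/2) = 1.377
mass_P = moles_P * M_P = 1.377 * 186.72
mass_P = 257.11344 g, rounded to 4 dp:

257.1134 g


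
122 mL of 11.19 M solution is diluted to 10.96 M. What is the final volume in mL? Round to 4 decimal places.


Dilution: M1*V1 = M2*V2, solve for V2.
V2 = M1*V1 / M2
V2 = 11.19 * 122 / 10.96
V2 = 1365.18 / 10.96
V2 = 124.56021898 mL, rounded to 4 dp:

124.5602 mL


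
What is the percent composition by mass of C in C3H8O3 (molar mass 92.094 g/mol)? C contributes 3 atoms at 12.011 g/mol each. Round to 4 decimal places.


pct = 100 * (n_elem * M_elem) / M_total
mass_contribution = 3 * 12.011 = 36.033 g/mol
pct = 100 * 36.033 / 92.094
pct = 39.12632745 %, rounded to 4 dp:

39.1263 %


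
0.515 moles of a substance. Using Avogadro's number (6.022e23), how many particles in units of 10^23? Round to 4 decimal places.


N = n * NA, then divide by 1e23 for the requested units.
N / 1e23 = n * 6.022
N / 1e23 = 0.515 * 6.022
N / 1e23 = 3.10133, rounded to 4 dp:

3.1013


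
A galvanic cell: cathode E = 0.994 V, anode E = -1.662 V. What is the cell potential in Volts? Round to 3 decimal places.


Standard cell potential: E_cell = E_cathode - E_anode.
E_cell = 0.994 - (-1.662)
E_cell = 2.656 V, rounded to 3 dp:

2.656 V


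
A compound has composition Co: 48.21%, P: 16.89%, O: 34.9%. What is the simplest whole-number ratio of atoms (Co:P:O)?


Assume 100 g of compound, divide each mass% by atomic mass to get moles, then normalize by the smallest to get a raw atom ratio.
Moles per 100 g: Co: 48.21/58.933 = 0.818, P: 16.89/30.974 = 0.5453, O: 34.9/15.999 = 2.1814
Raw ratio (divide by min = 0.5453): Co: 1.5, P: 1.0, O: 4.0
Multiply by 2 to clear fractions: Co: 3.0 ~= 3, P: 2.0 ~= 2, O: 8.001 ~= 8
Reduce by GCD to get the simplest whole-number ratio:

3:2:8


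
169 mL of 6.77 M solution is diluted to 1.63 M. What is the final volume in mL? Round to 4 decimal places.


Dilution: M1*V1 = M2*V2, solve for V2.
V2 = M1*V1 / M2
V2 = 6.77 * 169 / 1.63
V2 = 1144.13 / 1.63
V2 = 701.9202454 mL, rounded to 4 dp:

701.9202 mL


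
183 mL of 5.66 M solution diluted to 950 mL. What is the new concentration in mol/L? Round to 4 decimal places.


Dilution: M1*V1 = M2*V2, solve for M2.
M2 = M1*V1 / V2
M2 = 5.66 * 183 / 950
M2 = 1035.78 / 950
M2 = 1.09029474 mol/L, rounded to 4 dp:

1.0903 mol/L


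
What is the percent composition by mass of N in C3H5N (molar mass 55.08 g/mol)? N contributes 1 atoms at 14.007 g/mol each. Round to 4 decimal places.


pct = 100 * (n_elem * M_elem) / M_total
mass_contribution = 1 * 14.007 = 14.007 g/mol
pct = 100 * 14.007 / 55.08
pct = 25.43028322 %, rounded to 4 dp:

25.4303 %


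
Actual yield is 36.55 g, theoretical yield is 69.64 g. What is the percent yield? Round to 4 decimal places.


% yield = 100 * actual / theoretical
% yield = 100 * 36.55 / 69.64
% yield = 52.48420448 %, rounded to 4 dp:

52.4842 %


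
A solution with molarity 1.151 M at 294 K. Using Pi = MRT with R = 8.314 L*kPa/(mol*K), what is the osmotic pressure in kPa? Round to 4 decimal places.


Osmotic pressure (van't Hoff): Pi = M*R*T.
RT = 8.314 * 294 = 2444.316
Pi = 1.151 * 2444.316
Pi = 2813.407716 kPa, rounded to 4 dp:

2813.4077 kPa


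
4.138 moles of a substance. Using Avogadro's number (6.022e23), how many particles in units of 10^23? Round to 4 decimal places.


N = n * NA, then divide by 1e23 for the requested units.
N / 1e23 = n * 6.022
N / 1e23 = 4.138 * 6.022
N / 1e23 = 24.919036, rounded to 4 dp:

24.9190


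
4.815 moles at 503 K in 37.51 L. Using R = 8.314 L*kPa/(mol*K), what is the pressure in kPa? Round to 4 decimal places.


PV = nRT, solve for P = nRT / V.
nRT = 4.815 * 8.314 * 503 = 20136.0507
P = 20136.0507 / 37.51
P = 536.81820048 kPa, rounded to 4 dp:

536.8182 kPa


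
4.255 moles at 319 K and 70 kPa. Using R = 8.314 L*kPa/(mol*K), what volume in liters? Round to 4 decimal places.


PV = nRT, solve for V = nRT / P.
nRT = 4.255 * 8.314 * 319 = 11284.9663
V = 11284.9663 / 70
V = 161.21380429 L, rounded to 4 dp:

161.2138 L


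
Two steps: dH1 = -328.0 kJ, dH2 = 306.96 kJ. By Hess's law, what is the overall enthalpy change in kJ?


Hess's law: enthalpy is a state function, so add the step enthalpies.
dH_total = dH1 + dH2 = -328.0 + (306.96)
dH_total = -21.04 kJ:

-21.04 kJ


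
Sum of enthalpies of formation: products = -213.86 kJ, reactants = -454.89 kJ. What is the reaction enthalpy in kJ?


dH_rxn = sum(dH_f products) - sum(dH_f reactants)
dH_rxn = -213.86 - (-454.89)
dH_rxn = 241.03 kJ:

241.03 kJ


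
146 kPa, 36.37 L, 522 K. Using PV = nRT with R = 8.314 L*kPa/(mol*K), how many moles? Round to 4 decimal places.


PV = nRT, solve for n = PV / (RT).
PV = 146 * 36.37 = 5310.02
RT = 8.314 * 522 = 4339.908
n = 5310.02 / 4339.908
n = 1.22353285 mol, rounded to 4 dp:

1.2235 mol


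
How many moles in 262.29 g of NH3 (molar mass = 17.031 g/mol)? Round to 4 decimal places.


n = mass / M
n = 262.29 / 17.031
n = 15.40073983 mol, rounded to 4 dp:

15.4007 mol


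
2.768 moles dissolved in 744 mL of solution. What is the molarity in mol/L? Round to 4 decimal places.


Convert volume to liters: V_L = V_mL / 1000.
V_L = 744 / 1000 = 0.744 L
M = n / V_L = 2.768 / 0.744
M = 3.72043011 mol/L, rounded to 4 dp:

3.7204 mol/L


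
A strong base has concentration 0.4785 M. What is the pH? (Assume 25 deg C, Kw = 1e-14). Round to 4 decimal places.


A strong base dissociates completely, so [OH-] equals the given concentration.
pOH = -log10([OH-]) = -log10(0.4785) = 0.320118
pH = 14 - pOH = 14 - 0.320118
pH = 13.679882, rounded to 4 dp:

13.6799


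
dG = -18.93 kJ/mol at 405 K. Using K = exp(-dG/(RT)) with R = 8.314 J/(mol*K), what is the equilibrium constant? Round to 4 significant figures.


dG is in kJ/mol; multiply by 1000 to match R in J/(mol*K).
RT = 8.314 * 405 = 3367.17 J/mol
exponent = -dG*1000 / (RT) = -(-18.93*1000) / 3367.17 = 5.62193177
K = exp(5.62193177)
K = 276.42285, rounded to 4 significant figures:

276.4


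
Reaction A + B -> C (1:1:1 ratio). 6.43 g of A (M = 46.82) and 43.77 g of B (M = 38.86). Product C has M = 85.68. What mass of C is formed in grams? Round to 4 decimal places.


Find moles of each reactant; the smaller value is the limiting reagent in a 1:1:1 reaction, so moles_C equals moles of the limiter.
n_A = mass_A / M_A = 6.43 / 46.82 = 0.137334 mol
n_B = mass_B / M_B = 43.77 / 38.86 = 1.126351 mol
Limiting reagent: A (smaller), n_limiting = 0.137334 mol
mass_C = n_limiting * M_C = 0.137334 * 85.68
mass_C = 11.76677712 g, rounded to 4 dp:

11.7668 g


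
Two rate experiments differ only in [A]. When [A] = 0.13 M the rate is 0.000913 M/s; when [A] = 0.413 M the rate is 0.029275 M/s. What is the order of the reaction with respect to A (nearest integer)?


Rate is proportional to [A]^n, so rate2/rate1 = ([A]2/[A]1)^n. Take logs to solve for n.
rate2/rate1 = 0.029275 / 0.000913 = 32.0646
[A]2/[A]1 = 0.413 / 0.13 = 3.1769
n = ln(32.0646) / ln(3.1769) = 3.0
Nearest integer order:

3


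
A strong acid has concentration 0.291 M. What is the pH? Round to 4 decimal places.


A strong acid dissociates completely, so [H+] equals the given concentration.
pH = -log10([H+]) = -log10(0.291)
pH = 0.53610701, rounded to 4 dp:

0.5361


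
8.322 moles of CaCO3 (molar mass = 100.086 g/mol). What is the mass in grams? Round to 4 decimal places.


mass = n * M
mass = 8.322 * 100.086
mass = 832.915692 g, rounded to 4 dp:

832.9157 g


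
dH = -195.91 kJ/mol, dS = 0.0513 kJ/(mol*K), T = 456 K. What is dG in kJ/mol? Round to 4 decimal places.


Gibbs: dG = dH - T*dS (consistent units, dS already in kJ/(mol*K)).
T*dS = 456 * 0.0513 = 23.3928
dG = -195.91 - (23.3928)
dG = -219.3028 kJ/mol, rounded to 4 dp:

-219.3028 kJ/mol


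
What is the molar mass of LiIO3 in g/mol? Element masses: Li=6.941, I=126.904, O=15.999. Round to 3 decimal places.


M = sum(count * atomic_mass) over atoms.
M = 1*6.941 + 1*126.904 + 3*15.999
M = 6.941 + 126.904 + 47.997
M = 181.842 g/mol, rounded to 3 dp:

181.842 g/mol


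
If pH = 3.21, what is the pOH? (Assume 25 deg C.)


At 25 deg C, pH + pOH = 14.
pOH = 14 - pH = 14 - 3.21
pOH = 10.79:

10.79


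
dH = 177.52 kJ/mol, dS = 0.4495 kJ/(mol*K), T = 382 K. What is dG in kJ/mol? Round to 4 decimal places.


Gibbs: dG = dH - T*dS (consistent units, dS already in kJ/(mol*K)).
T*dS = 382 * 0.4495 = 171.709
dG = 177.52 - (171.709)
dG = 5.811 kJ/mol, rounded to 4 dp:

5.8110 kJ/mol


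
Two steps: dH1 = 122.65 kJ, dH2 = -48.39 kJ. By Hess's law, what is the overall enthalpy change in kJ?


Hess's law: enthalpy is a state function, so add the step enthalpies.
dH_total = dH1 + dH2 = 122.65 + (-48.39)
dH_total = 74.26 kJ:

74.26 kJ


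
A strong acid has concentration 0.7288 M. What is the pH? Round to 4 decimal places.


A strong acid dissociates completely, so [H+] equals the given concentration.
pH = -log10([H+]) = -log10(0.7288)
pH = 0.13739164, rounded to 4 dp:

0.1374


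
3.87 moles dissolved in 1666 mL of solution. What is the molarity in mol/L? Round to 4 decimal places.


Convert volume to liters: V_L = V_mL / 1000.
V_L = 1666 / 1000 = 1.666 L
M = n / V_L = 3.87 / 1.666
M = 2.32292917 mol/L, rounded to 4 dp:

2.3229 mol/L


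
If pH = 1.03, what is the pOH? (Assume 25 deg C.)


At 25 deg C, pH + pOH = 14.
pOH = 14 - pH = 14 - 1.03
pOH = 12.97:

12.97


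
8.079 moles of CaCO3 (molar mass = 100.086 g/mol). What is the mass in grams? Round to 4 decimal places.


mass = n * M
mass = 8.079 * 100.086
mass = 808.594794 g, rounded to 4 dp:

808.5948 g


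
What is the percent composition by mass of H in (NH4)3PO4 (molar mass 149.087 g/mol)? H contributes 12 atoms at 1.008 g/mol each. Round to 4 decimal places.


pct = 100 * (n_elem * M_elem) / M_total
mass_contribution = 12 * 1.008 = 12.096 g/mol
pct = 100 * 12.096 / 149.087
pct = 8.11338346 %, rounded to 4 dp:

8.1134 %


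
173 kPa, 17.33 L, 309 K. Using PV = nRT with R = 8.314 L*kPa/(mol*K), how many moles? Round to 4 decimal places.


PV = nRT, solve for n = PV / (RT).
PV = 173 * 17.33 = 2998.09
RT = 8.314 * 309 = 2569.026
n = 2998.09 / 2569.026
n = 1.16701427 mol, rounded to 4 dp:

1.1670 mol


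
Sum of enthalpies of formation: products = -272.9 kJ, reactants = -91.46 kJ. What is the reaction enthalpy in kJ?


dH_rxn = sum(dH_f products) - sum(dH_f reactants)
dH_rxn = -272.9 - (-91.46)
dH_rxn = -181.44 kJ:

-181.44 kJ


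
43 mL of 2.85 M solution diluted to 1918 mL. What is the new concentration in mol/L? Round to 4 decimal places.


Dilution: M1*V1 = M2*V2, solve for M2.
M2 = M1*V1 / V2
M2 = 2.85 * 43 / 1918
M2 = 122.55 / 1918
M2 = 0.06389468 mol/L, rounded to 4 dp:

0.0639 mol/L


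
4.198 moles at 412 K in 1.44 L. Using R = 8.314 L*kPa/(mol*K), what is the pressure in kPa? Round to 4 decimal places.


PV = nRT, solve for P = nRT / V.
nRT = 4.198 * 8.314 * 412 = 14379.6949
P = 14379.6949 / 1.44
P = 9985.89923611 kPa, rounded to 4 dp:

9985.8992 kPa


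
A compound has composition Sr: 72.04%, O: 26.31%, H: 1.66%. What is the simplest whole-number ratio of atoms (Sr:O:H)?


Assume 100 g of compound, divide each mass% by atomic mass to get moles, then normalize by the smallest to get a raw atom ratio.
Moles per 100 g: Sr: 72.04/87.62 = 0.8222, O: 26.31/15.999 = 1.6445, H: 1.66/1.008 = 1.6468
Raw ratio (divide by min = 0.8222): Sr: 1.0, O: 2.0, H: 2.003
Multiply by 1 to clear fractions: Sr: 1.0 ~= 1, O: 2.0 ~= 2, H: 2.003 ~= 2
Reduce by GCD to get the simplest whole-number ratio:

1:2:2


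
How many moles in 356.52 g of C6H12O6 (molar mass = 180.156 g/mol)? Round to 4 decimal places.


n = mass / M
n = 356.52 / 180.156
n = 1.97895158 mol, rounded to 4 dp:

1.9790 mol


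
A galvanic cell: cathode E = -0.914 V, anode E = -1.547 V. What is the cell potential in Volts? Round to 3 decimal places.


Standard cell potential: E_cell = E_cathode - E_anode.
E_cell = -0.914 - (-1.547)
E_cell = 0.633 V, rounded to 3 dp:

0.633 V


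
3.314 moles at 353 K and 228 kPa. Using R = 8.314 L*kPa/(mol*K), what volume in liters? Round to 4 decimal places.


PV = nRT, solve for V = nRT / P.
nRT = 3.314 * 8.314 * 353 = 9726.0664
V = 9726.0664 / 228
V = 42.65818596 L, rounded to 4 dp:

42.6582 L


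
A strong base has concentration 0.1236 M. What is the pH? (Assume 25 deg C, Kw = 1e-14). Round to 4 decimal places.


A strong base dissociates completely, so [OH-] equals the given concentration.
pOH = -log10([OH-]) = -log10(0.1236) = 0.907982
pH = 14 - pOH = 14 - 0.907982
pH = 13.092018, rounded to 4 dp:

13.0920


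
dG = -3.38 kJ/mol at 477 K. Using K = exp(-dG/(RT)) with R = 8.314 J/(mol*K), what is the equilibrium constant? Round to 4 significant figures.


dG is in kJ/mol; multiply by 1000 to match R in J/(mol*K).
RT = 8.314 * 477 = 3965.778 J/mol
exponent = -dG*1000 / (RT) = -(-3.38*1000) / 3965.778 = 0.85229178
K = exp(0.85229178)
K = 2.345015, rounded to 4 significant figures:

2.345


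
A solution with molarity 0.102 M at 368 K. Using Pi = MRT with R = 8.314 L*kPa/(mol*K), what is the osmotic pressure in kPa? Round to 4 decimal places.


Osmotic pressure (van't Hoff): Pi = M*R*T.
RT = 8.314 * 368 = 3059.552
Pi = 0.102 * 3059.552
Pi = 312.074304 kPa, rounded to 4 dp:

312.0743 kPa


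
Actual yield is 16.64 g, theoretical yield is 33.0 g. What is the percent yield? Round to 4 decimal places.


% yield = 100 * actual / theoretical
% yield = 100 * 16.64 / 33.0
% yield = 50.42424242 %, rounded to 4 dp:

50.4242 %


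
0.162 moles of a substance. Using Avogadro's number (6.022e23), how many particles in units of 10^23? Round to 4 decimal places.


N = n * NA, then divide by 1e23 for the requested units.
N / 1e23 = n * 6.022
N / 1e23 = 0.162 * 6.022
N / 1e23 = 0.975564, rounded to 4 dp:

0.9756


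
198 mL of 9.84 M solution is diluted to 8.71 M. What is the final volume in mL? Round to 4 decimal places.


Dilution: M1*V1 = M2*V2, solve for V2.
V2 = M1*V1 / M2
V2 = 9.84 * 198 / 8.71
V2 = 1948.32 / 8.71
V2 = 223.68771527 mL, rounded to 4 dp:

223.6877 mL


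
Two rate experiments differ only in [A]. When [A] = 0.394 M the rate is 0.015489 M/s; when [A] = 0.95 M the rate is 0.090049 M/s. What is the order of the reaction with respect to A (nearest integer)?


Rate is proportional to [A]^n, so rate2/rate1 = ([A]2/[A]1)^n. Take logs to solve for n.
rate2/rate1 = 0.090049 / 0.015489 = 5.8137
[A]2/[A]1 = 0.95 / 0.394 = 2.4112
n = ln(5.8137) / ln(2.4112) = 2.0
Nearest integer order:

2


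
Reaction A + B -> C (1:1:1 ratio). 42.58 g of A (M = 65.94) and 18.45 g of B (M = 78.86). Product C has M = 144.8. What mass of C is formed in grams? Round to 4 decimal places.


Find moles of each reactant; the smaller value is the limiting reagent in a 1:1:1 reaction, so moles_C equals moles of the limiter.
n_A = mass_A / M_A = 42.58 / 65.94 = 0.645739 mol
n_B = mass_B / M_B = 18.45 / 78.86 = 0.233959 mol
Limiting reagent: B (smaller), n_limiting = 0.233959 mol
mass_C = n_limiting * M_C = 0.233959 * 144.8
mass_C = 33.8772632 g, rounded to 4 dp:

33.8773 g


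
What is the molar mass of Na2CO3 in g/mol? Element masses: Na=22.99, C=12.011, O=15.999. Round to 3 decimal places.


M = sum(count * atomic_mass) over atoms.
M = 2*22.99 + 1*12.011 + 3*15.999
M = 45.98 + 12.011 + 47.997
M = 105.988 g/mol, rounded to 3 dp:

105.988 g/mol


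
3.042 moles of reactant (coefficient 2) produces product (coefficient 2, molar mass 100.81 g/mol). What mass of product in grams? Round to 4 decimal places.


Use the coefficient ratio to convert reactant moles to product moles, then multiply by the product's molar mass.
moles_P = moles_R * (coeff_P / coeff_R) = 3.042 * (2/2) = 3.042
mass_P = moles_P * M_P = 3.042 * 100.81
mass_P = 306.66402 g, rounded to 4 dp:

306.6640 g


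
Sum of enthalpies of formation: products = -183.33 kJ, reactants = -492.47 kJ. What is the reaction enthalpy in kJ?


dH_rxn = sum(dH_f products) - sum(dH_f reactants)
dH_rxn = -183.33 - (-492.47)
dH_rxn = 309.14 kJ:

309.14 kJ


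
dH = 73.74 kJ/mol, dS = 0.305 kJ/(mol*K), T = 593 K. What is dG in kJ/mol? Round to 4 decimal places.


Gibbs: dG = dH - T*dS (consistent units, dS already in kJ/(mol*K)).
T*dS = 593 * 0.305 = 180.865
dG = 73.74 - (180.865)
dG = -107.125 kJ/mol, rounded to 4 dp:

-107.1250 kJ/mol


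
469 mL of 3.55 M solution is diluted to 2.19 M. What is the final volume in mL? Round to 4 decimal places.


Dilution: M1*V1 = M2*V2, solve for V2.
V2 = M1*V1 / M2
V2 = 3.55 * 469 / 2.19
V2 = 1664.95 / 2.19
V2 = 760.25114155 mL, rounded to 4 dp:

760.2511 mL


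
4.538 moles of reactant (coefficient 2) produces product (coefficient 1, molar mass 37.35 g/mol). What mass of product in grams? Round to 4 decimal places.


Use the coefficient ratio to convert reactant moles to product moles, then multiply by the product's molar mass.
moles_P = moles_R * (coeff_P / coeff_R) = 4.538 * (1/2) = 2.269
mass_P = moles_P * M_P = 2.269 * 37.35
mass_P = 84.74715 g, rounded to 4 dp:

84.7472 g


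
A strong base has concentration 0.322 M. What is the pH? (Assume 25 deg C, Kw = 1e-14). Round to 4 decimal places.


A strong base dissociates completely, so [OH-] equals the given concentration.
pOH = -log10([OH-]) = -log10(0.322) = 0.492144
pH = 14 - pOH = 14 - 0.492144
pH = 13.507856, rounded to 4 dp:

13.5079


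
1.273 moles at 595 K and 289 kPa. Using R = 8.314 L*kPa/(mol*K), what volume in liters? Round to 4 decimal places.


PV = nRT, solve for V = nRT / P.
nRT = 1.273 * 8.314 * 595 = 6297.3146
V = 6297.3146 / 289
V = 21.79001592 L, rounded to 4 dp:

21.7900 L


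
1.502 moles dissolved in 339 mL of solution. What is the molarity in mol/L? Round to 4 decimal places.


Convert volume to liters: V_L = V_mL / 1000.
V_L = 339 / 1000 = 0.339 L
M = n / V_L = 1.502 / 0.339
M = 4.43067847 mol/L, rounded to 4 dp:

4.4307 mol/L


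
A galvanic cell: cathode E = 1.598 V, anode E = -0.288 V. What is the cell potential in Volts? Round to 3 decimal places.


Standard cell potential: E_cell = E_cathode - E_anode.
E_cell = 1.598 - (-0.288)
E_cell = 1.886 V, rounded to 3 dp:

1.886 V


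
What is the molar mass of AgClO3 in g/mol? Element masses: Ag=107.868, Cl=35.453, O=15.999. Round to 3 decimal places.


M = sum(count * atomic_mass) over atoms.
M = 1*107.868 + 1*35.453 + 3*15.999
M = 107.868 + 35.453 + 47.997
M = 191.318 g/mol, rounded to 3 dp:

191.318 g/mol


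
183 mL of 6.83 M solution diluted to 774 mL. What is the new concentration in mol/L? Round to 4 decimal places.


Dilution: M1*V1 = M2*V2, solve for M2.
M2 = M1*V1 / V2
M2 = 6.83 * 183 / 774
M2 = 1249.89 / 774
M2 = 1.61484496 mol/L, rounded to 4 dp:

1.6148 mol/L


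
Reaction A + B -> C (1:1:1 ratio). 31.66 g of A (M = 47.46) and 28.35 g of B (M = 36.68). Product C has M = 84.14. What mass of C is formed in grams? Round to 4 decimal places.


Find moles of each reactant; the smaller value is the limiting reagent in a 1:1:1 reaction, so moles_C equals moles of the limiter.
n_A = mass_A / M_A = 31.66 / 47.46 = 0.667088 mol
n_B = mass_B / M_B = 28.35 / 36.68 = 0.772901 mol
Limiting reagent: A (smaller), n_limiting = 0.667088 mol
mass_C = n_limiting * M_C = 0.667088 * 84.14
mass_C = 56.12878432 g, rounded to 4 dp:

56.1288 g


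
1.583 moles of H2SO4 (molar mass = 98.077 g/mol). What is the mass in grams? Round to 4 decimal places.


mass = n * M
mass = 1.583 * 98.077
mass = 155.255891 g, rounded to 4 dp:

155.2559 g


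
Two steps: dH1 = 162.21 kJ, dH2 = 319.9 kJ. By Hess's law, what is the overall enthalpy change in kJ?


Hess's law: enthalpy is a state function, so add the step enthalpies.
dH_total = dH1 + dH2 = 162.21 + (319.9)
dH_total = 482.11 kJ:

482.11 kJ


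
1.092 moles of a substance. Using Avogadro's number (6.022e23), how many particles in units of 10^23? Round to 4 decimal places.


N = n * NA, then divide by 1e23 for the requested units.
N / 1e23 = n * 6.022
N / 1e23 = 1.092 * 6.022
N / 1e23 = 6.576024, rounded to 4 dp:

6.5760


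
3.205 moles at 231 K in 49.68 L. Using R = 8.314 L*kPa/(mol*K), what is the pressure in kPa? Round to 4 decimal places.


PV = nRT, solve for P = nRT / V.
nRT = 3.205 * 8.314 * 231 = 6155.3115
P = 6155.3115 / 49.68
P = 123.89918478 kPa, rounded to 4 dp:

123.8992 kPa


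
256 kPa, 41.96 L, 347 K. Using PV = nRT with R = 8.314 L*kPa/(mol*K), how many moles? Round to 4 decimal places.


PV = nRT, solve for n = PV / (RT).
PV = 256 * 41.96 = 10741.76
RT = 8.314 * 347 = 2884.958
n = 10741.76 / 2884.958
n = 3.7233679 mol, rounded to 4 dp:

3.7234 mol


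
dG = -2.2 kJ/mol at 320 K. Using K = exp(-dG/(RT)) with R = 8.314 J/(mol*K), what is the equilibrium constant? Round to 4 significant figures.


dG is in kJ/mol; multiply by 1000 to match R in J/(mol*K).
RT = 8.314 * 320 = 2660.48 J/mol
exponent = -dG*1000 / (RT) = -(-2.2*1000) / 2660.48 = 0.82691845
K = exp(0.82691845)
K = 2.2862626, rounded to 4 significant figures:

2.286


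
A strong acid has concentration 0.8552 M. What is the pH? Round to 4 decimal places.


A strong acid dissociates completely, so [H+] equals the given concentration.
pH = -log10([H+]) = -log10(0.8552)
pH = 0.06793231, rounded to 4 dp:

0.0679


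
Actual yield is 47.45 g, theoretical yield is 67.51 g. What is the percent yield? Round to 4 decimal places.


% yield = 100 * actual / theoretical
% yield = 100 * 47.45 / 67.51
% yield = 70.28588357 %, rounded to 4 dp:

70.2859 %


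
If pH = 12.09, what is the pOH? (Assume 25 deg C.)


At 25 deg C, pH + pOH = 14.
pOH = 14 - pH = 14 - 12.09
pOH = 1.91:

1.91


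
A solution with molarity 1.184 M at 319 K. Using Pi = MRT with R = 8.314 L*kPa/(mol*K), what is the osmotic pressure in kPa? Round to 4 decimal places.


Osmotic pressure (van't Hoff): Pi = M*R*T.
RT = 8.314 * 319 = 2652.166
Pi = 1.184 * 2652.166
Pi = 3140.164544 kPa, rounded to 4 dp:

3140.1645 kPa


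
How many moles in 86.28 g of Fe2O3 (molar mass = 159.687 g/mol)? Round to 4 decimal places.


n = mass / M
n = 86.28 / 159.687
n = 0.54030698 mol, rounded to 4 dp:

0.5403 mol


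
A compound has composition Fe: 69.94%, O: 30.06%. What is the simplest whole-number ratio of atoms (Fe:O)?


Assume 100 g of compound, divide each mass% by atomic mass to get moles, then normalize by the smallest to get a raw atom ratio.
Moles per 100 g: Fe: 69.94/55.845 = 1.2524, O: 30.06/15.999 = 1.8789
Raw ratio (divide by min = 1.2524): Fe: 1.0, O: 1.5
Multiply by 2 to clear fractions: Fe: 2.0 ~= 2, O: 3.0 ~= 3
Reduce by GCD to get the simplest whole-number ratio:

2:3


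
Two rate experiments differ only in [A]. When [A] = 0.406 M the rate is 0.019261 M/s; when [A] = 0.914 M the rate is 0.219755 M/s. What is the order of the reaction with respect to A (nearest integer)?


Rate is proportional to [A]^n, so rate2/rate1 = ([A]2/[A]1)^n. Take logs to solve for n.
rate2/rate1 = 0.219755 / 0.019261 = 11.4093
[A]2/[A]1 = 0.914 / 0.406 = 2.2512
n = ln(11.4093) / ln(2.2512) = 3.0
Nearest integer order:

3


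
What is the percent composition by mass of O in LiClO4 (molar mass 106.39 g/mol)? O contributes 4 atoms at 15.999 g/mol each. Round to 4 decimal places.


pct = 100 * (n_elem * M_elem) / M_total
mass_contribution = 4 * 15.999 = 63.996 g/mol
pct = 100 * 63.996 / 106.39
pct = 60.15226995 %, rounded to 4 dp:

60.1523 %


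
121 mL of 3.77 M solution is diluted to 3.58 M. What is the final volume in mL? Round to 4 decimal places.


Dilution: M1*V1 = M2*V2, solve for V2.
V2 = M1*V1 / M2
V2 = 3.77 * 121 / 3.58
V2 = 456.17 / 3.58
V2 = 127.42178771 mL, rounded to 4 dp:

127.4218 mL


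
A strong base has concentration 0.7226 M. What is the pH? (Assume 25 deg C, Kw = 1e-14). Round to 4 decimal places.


A strong base dissociates completely, so [OH-] equals the given concentration.
pOH = -log10([OH-]) = -log10(0.7226) = 0.141102
pH = 14 - pOH = 14 - 0.141102
pH = 13.858898, rounded to 4 dp:

13.8589


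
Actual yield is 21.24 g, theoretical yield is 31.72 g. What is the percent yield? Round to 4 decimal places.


% yield = 100 * actual / theoretical
% yield = 100 * 21.24 / 31.72
% yield = 66.96090794 %, rounded to 4 dp:

66.9609 %


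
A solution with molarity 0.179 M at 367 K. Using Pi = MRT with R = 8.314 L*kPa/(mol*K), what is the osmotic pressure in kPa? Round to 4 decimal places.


Osmotic pressure (van't Hoff): Pi = M*R*T.
RT = 8.314 * 367 = 3051.238
Pi = 0.179 * 3051.238
Pi = 546.171602 kPa, rounded to 4 dp:

546.1716 kPa


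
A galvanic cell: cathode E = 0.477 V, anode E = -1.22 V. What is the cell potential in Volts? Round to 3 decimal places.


Standard cell potential: E_cell = E_cathode - E_anode.
E_cell = 0.477 - (-1.22)
E_cell = 1.697 V, rounded to 3 dp:

1.697 V


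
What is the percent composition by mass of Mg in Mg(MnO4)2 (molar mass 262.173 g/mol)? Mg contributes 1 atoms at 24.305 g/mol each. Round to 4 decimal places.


pct = 100 * (n_elem * M_elem) / M_total
mass_contribution = 1 * 24.305 = 24.305 g/mol
pct = 100 * 24.305 / 262.173
pct = 9.27059613 %, rounded to 4 dp:

9.2706 %


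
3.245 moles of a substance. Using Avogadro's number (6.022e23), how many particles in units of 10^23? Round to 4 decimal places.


N = n * NA, then divide by 1e23 for the requested units.
N / 1e23 = n * 6.022
N / 1e23 = 3.245 * 6.022
N / 1e23 = 19.54139, rounded to 4 dp:

19.5414


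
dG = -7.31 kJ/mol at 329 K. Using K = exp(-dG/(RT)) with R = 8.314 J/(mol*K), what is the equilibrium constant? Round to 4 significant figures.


dG is in kJ/mol; multiply by 1000 to match R in J/(mol*K).
RT = 8.314 * 329 = 2735.306 J/mol
exponent = -dG*1000 / (RT) = -(-7.31*1000) / 2735.306 = 2.67246151
K = exp(2.67246151)
K = 14.475557, rounded to 4 significant figures:

14.48


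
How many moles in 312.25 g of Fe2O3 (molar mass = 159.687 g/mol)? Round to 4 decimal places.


n = mass / M
n = 312.25 / 159.687
n = 1.95538773 mol, rounded to 4 dp:

1.9554 mol


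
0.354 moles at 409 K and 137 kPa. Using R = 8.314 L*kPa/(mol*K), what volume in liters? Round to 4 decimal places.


PV = nRT, solve for V = nRT / P.
nRT = 0.354 * 8.314 * 409 = 1203.7508
V = 1203.7508 / 137
V = 8.78650219 L, rounded to 4 dp:

8.7865 L


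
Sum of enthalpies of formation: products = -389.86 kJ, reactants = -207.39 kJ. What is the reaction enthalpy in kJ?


dH_rxn = sum(dH_f products) - sum(dH_f reactants)
dH_rxn = -389.86 - (-207.39)
dH_rxn = -182.47 kJ:

-182.47 kJ


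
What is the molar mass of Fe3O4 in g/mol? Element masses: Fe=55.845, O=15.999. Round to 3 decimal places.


M = sum(count * atomic_mass) over atoms.
M = 3*55.845 + 4*15.999
M = 167.535 + 63.996
M = 231.531 g/mol, rounded to 3 dp:

231.531 g/mol


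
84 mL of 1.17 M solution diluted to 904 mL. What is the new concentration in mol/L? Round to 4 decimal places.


Dilution: M1*V1 = M2*V2, solve for M2.
M2 = M1*V1 / V2
M2 = 1.17 * 84 / 904
M2 = 98.28 / 904
M2 = 0.10871681 mol/L, rounded to 4 dp:

0.1087 mol/L


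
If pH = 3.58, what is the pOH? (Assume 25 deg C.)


At 25 deg C, pH + pOH = 14.
pOH = 14 - pH = 14 - 3.58
pOH = 10.42:

10.42


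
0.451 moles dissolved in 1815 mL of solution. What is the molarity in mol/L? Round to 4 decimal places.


Convert volume to liters: V_L = V_mL / 1000.
V_L = 1815 / 1000 = 1.815 L
M = n / V_L = 0.451 / 1.815
M = 0.24848485 mol/L, rounded to 4 dp:

0.2485 mol/L


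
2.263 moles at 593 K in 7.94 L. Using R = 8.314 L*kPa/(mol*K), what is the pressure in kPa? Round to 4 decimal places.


PV = nRT, solve for P = nRT / V.
nRT = 2.263 * 8.314 * 593 = 11157.0471
P = 11157.0471 / 7.94
P = 1405.16965995 kPa, rounded to 4 dp:

1405.1697 kPa


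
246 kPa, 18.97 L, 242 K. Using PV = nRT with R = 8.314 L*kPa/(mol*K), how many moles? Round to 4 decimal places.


PV = nRT, solve for n = PV / (RT).
PV = 246 * 18.97 = 4666.62
RT = 8.314 * 242 = 2011.988
n = 4666.62 / 2011.988
n = 2.31940747 mol, rounded to 4 dp:

2.3194 mol


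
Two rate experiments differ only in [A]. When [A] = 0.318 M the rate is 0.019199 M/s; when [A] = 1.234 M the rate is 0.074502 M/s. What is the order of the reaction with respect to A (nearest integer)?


Rate is proportional to [A]^n, so rate2/rate1 = ([A]2/[A]1)^n. Take logs to solve for n.
rate2/rate1 = 0.074502 / 0.019199 = 3.8805
[A]2/[A]1 = 1.234 / 0.318 = 3.8805
n = ln(3.8805) / ln(3.8805) = 1.0
Nearest integer order:

1


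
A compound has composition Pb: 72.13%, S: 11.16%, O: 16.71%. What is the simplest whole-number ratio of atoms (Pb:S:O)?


Assume 100 g of compound, divide each mass% by atomic mass to get moles, then normalize by the smallest to get a raw atom ratio.
Moles per 100 g: Pb: 72.13/207.2 = 0.3481, S: 11.16/32.065 = 0.348, O: 16.71/15.999 = 1.0444
Raw ratio (divide by min = 0.348): Pb: 1.0, S: 1.0, O: 3.001
Multiply by 1 to clear fractions: Pb: 1.0 ~= 1, S: 1.0 ~= 1, O: 3.001 ~= 3
Reduce by GCD to get the simplest whole-number ratio:

1:1:3


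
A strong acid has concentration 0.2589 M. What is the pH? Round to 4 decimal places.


A strong acid dissociates completely, so [H+] equals the given concentration.
pH = -log10([H+]) = -log10(0.2589)
pH = 0.58686795, rounded to 4 dp:

0.5869


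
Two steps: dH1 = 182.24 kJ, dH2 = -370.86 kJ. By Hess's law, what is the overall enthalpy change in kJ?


Hess's law: enthalpy is a state function, so add the step enthalpies.
dH_total = dH1 + dH2 = 182.24 + (-370.86)
dH_total = -188.62 kJ:

-188.62 kJ


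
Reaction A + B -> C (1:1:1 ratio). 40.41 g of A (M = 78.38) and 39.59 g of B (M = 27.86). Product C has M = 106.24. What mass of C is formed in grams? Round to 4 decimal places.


Find moles of each reactant; the smaller value is the limiting reagent in a 1:1:1 reaction, so moles_C equals moles of the limiter.
n_A = mass_A / M_A = 40.41 / 78.38 = 0.515565 mol
n_B = mass_B / M_B = 39.59 / 27.86 = 1.421034 mol
Limiting reagent: A (smaller), n_limiting = 0.515565 mol
mass_C = n_limiting * M_C = 0.515565 * 106.24
mass_C = 54.7736256 g, rounded to 4 dp:

54.7736 g


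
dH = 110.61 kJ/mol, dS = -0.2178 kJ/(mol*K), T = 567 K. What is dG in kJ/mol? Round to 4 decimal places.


Gibbs: dG = dH - T*dS (consistent units, dS already in kJ/(mol*K)).
T*dS = 567 * -0.2178 = -123.4926
dG = 110.61 - (-123.4926)
dG = 234.1026 kJ/mol, rounded to 4 dp:

234.1026 kJ/mol


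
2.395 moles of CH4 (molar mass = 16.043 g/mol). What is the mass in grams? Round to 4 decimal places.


mass = n * M
mass = 2.395 * 16.043
mass = 38.422985 g, rounded to 4 dp:

38.4230 g


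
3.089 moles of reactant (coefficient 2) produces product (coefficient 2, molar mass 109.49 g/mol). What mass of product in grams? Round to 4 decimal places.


Use the coefficient ratio to convert reactant moles to product moles, then multiply by the product's molar mass.
moles_P = moles_R * (coeff_P / coeff_R) = 3.089 * (2/2) = 3.089
mass_P = moles_P * M_P = 3.089 * 109.49
mass_P = 338.21461 g, rounded to 4 dp:

338.2146 g


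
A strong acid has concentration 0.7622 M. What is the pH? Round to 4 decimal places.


A strong acid dissociates completely, so [H+] equals the given concentration.
pH = -log10([H+]) = -log10(0.7622)
pH = 0.11793106, rounded to 4 dp:

0.1179


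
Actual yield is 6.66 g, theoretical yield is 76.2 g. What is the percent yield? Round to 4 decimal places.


% yield = 100 * actual / theoretical
% yield = 100 * 6.66 / 76.2
% yield = 8.74015748 %, rounded to 4 dp:

8.7402 %
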